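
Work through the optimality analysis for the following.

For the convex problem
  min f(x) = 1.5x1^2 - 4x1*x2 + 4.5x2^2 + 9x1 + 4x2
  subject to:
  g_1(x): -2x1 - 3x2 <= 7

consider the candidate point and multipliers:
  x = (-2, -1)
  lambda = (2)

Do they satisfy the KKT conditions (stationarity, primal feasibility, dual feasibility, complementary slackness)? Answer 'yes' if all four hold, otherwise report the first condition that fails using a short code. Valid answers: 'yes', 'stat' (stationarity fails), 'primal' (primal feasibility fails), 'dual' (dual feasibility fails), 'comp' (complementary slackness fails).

Gradient of f: grad f(x) = Q x + c = (7, 3)
Constraint values g_i(x) = a_i^T x - b_i:
  g_1((-2, -1)) = 0
Stationarity residual: grad f(x) + sum_i lambda_i a_i = (3, -3)
  -> stationarity FAILS
Primal feasibility (all g_i <= 0): OK
Dual feasibility (all lambda_i >= 0): OK
Complementary slackness (lambda_i * g_i(x) = 0 for all i): OK

Verdict: the first failing condition is stationarity -> stat.

stat


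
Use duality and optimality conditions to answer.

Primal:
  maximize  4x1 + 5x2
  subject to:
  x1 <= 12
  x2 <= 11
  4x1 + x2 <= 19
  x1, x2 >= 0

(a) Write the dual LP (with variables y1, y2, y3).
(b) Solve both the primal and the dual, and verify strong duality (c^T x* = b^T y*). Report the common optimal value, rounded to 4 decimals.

The standard primal-dual pair for 'max c^T x s.t. A x <= b, x >= 0' is:
  Dual:  min b^T y  s.t.  A^T y >= c,  y >= 0.

So the dual LP is:
  minimize  12y1 + 11y2 + 19y3
  subject to:
    y1 + 4y3 >= 4
    y2 + y3 >= 5
    y1, y2, y3 >= 0

Solving the primal: x* = (2, 11).
  primal value c^T x* = 63.
Solving the dual: y* = (0, 4, 1).
  dual value b^T y* = 63.
Strong duality: c^T x* = b^T y*. Confirmed.

63


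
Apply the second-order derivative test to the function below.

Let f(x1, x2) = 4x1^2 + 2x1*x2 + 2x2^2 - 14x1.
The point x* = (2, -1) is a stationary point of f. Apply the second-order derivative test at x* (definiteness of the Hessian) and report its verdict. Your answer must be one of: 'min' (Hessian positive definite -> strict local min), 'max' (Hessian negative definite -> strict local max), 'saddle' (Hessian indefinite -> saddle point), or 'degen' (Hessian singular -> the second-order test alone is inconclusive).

Compute the Hessian H = grad^2 f:
  H = [[8, 2], [2, 4]]
Verify stationarity: grad f(x*) = H x* + g = (0, 0).
Eigenvalues of H: 3.1716, 8.8284.
Both eigenvalues > 0, so H is positive definite -> x* is a strict local min.

min


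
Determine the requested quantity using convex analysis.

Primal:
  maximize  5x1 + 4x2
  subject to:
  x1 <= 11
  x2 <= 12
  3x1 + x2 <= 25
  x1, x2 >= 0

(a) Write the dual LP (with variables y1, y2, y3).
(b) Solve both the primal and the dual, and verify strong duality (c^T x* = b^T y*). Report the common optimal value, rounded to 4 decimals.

The standard primal-dual pair for 'max c^T x s.t. A x <= b, x >= 0' is:
  Dual:  min b^T y  s.t.  A^T y >= c,  y >= 0.

So the dual LP is:
  minimize  11y1 + 12y2 + 25y3
  subject to:
    y1 + 3y3 >= 5
    y2 + y3 >= 4
    y1, y2, y3 >= 0

Solving the primal: x* = (4.3333, 12).
  primal value c^T x* = 69.6667.
Solving the dual: y* = (0, 2.3333, 1.6667).
  dual value b^T y* = 69.6667.
Strong duality: c^T x* = b^T y*. Confirmed.

69.6667


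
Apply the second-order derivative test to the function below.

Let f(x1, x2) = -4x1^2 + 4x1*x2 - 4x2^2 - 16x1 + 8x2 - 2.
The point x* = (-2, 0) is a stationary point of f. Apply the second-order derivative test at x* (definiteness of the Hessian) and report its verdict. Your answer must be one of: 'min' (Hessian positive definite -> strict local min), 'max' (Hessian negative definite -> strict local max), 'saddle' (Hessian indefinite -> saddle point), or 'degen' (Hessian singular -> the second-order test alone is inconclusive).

Compute the Hessian H = grad^2 f:
  H = [[-8, 4], [4, -8]]
Verify stationarity: grad f(x*) = H x* + g = (0, 0).
Eigenvalues of H: -12, -4.
Both eigenvalues < 0, so H is negative definite -> x* is a strict local max.

max


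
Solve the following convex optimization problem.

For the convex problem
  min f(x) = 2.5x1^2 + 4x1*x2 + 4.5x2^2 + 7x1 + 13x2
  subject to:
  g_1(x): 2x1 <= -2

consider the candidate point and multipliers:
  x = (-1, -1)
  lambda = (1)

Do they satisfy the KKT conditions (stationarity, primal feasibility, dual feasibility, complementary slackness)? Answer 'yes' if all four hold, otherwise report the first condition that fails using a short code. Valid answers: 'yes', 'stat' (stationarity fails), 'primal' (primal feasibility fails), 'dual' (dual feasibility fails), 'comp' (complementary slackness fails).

Gradient of f: grad f(x) = Q x + c = (-2, 0)
Constraint values g_i(x) = a_i^T x - b_i:
  g_1((-1, -1)) = 0
Stationarity residual: grad f(x) + sum_i lambda_i a_i = (0, 0)
  -> stationarity OK
Primal feasibility (all g_i <= 0): OK
Dual feasibility (all lambda_i >= 0): OK
Complementary slackness (lambda_i * g_i(x) = 0 for all i): OK

Verdict: yes, KKT holds.

yes


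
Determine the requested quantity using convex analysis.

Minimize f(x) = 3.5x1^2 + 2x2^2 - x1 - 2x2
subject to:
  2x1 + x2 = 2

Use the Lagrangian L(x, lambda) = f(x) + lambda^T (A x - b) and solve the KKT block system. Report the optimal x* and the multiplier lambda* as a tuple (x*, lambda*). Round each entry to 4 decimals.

Form the Lagrangian:
  L(x, lambda) = (1/2) x^T Q x + c^T x + lambda^T (A x - b)
Stationarity (grad_x L = 0): Q x + c + A^T lambda = 0.
Primal feasibility: A x = b.

This gives the KKT block system:
  [ Q   A^T ] [ x     ]   [-c ]
  [ A    0  ] [ lambda ] = [ b ]

Solving the linear system:
  x*      = (0.5652, 0.8696)
  lambda* = (-1.4783)
  f(x*)   = 0.3261

x* = (0.5652, 0.8696), lambda* = (-1.4783)


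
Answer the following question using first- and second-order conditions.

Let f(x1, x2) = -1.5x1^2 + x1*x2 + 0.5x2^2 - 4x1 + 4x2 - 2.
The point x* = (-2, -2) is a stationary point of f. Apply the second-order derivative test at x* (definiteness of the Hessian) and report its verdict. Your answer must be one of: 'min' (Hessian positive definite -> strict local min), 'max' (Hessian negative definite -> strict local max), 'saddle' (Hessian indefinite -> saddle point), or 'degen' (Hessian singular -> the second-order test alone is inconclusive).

Compute the Hessian H = grad^2 f:
  H = [[-3, 1], [1, 1]]
Verify stationarity: grad f(x*) = H x* + g = (0, 0).
Eigenvalues of H: -3.2361, 1.2361.
Eigenvalues have mixed signs, so H is indefinite -> x* is a saddle point.

saddle


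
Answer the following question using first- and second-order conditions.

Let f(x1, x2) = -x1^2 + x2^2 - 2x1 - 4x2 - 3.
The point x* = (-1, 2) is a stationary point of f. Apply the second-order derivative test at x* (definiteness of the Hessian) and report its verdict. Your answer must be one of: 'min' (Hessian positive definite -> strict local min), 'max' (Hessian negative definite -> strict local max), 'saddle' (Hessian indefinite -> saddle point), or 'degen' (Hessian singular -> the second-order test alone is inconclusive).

Compute the Hessian H = grad^2 f:
  H = [[-2, 0], [0, 2]]
Verify stationarity: grad f(x*) = H x* + g = (0, 0).
Eigenvalues of H: -2, 2.
Eigenvalues have mixed signs, so H is indefinite -> x* is a saddle point.

saddle


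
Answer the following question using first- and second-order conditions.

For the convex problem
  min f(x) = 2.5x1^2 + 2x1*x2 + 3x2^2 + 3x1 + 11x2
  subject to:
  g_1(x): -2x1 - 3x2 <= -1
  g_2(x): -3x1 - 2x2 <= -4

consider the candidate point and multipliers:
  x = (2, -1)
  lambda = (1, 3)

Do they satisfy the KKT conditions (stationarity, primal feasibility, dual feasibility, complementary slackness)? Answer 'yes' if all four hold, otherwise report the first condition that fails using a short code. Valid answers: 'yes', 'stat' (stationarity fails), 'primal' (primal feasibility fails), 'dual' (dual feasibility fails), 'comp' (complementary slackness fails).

Gradient of f: grad f(x) = Q x + c = (11, 9)
Constraint values g_i(x) = a_i^T x - b_i:
  g_1((2, -1)) = 0
  g_2((2, -1)) = 0
Stationarity residual: grad f(x) + sum_i lambda_i a_i = (0, 0)
  -> stationarity OK
Primal feasibility (all g_i <= 0): OK
Dual feasibility (all lambda_i >= 0): OK
Complementary slackness (lambda_i * g_i(x) = 0 for all i): OK

Verdict: yes, KKT holds.

yes


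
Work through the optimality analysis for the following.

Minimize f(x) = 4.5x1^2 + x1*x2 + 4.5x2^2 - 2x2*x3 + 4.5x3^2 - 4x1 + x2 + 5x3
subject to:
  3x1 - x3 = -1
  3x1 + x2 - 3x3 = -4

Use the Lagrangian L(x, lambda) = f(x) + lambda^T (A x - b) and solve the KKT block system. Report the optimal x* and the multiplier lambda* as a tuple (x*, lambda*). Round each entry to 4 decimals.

Form the Lagrangian:
  L(x, lambda) = (1/2) x^T Q x + c^T x + lambda^T (A x - b)
Stationarity (grad_x L = 0): Q x + c + A^T lambda = 0.
Primal feasibility: A x = b.

This gives the KKT block system:
  [ Q   A^T ] [ x     ]   [-c ]
  [ A    0  ] [ lambda ] = [ b ]

Solving the linear system:
  x*      = (0.048, -0.7119, 1.1441)
  lambda* = (-6.2203, 7.6469)
  f(x*)   = 14.5918

x* = (0.048, -0.7119, 1.1441), lambda* = (-6.2203, 7.6469)


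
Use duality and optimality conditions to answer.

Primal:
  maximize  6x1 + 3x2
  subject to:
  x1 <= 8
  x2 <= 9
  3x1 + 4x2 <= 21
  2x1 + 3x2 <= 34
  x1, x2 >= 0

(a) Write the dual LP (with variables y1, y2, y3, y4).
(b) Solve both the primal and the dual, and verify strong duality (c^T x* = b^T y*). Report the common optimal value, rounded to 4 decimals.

The standard primal-dual pair for 'max c^T x s.t. A x <= b, x >= 0' is:
  Dual:  min b^T y  s.t.  A^T y >= c,  y >= 0.

So the dual LP is:
  minimize  8y1 + 9y2 + 21y3 + 34y4
  subject to:
    y1 + 3y3 + 2y4 >= 6
    y2 + 4y3 + 3y4 >= 3
    y1, y2, y3, y4 >= 0

Solving the primal: x* = (7, 0).
  primal value c^T x* = 42.
Solving the dual: y* = (0, 0, 2, 0).
  dual value b^T y* = 42.
Strong duality: c^T x* = b^T y*. Confirmed.

42


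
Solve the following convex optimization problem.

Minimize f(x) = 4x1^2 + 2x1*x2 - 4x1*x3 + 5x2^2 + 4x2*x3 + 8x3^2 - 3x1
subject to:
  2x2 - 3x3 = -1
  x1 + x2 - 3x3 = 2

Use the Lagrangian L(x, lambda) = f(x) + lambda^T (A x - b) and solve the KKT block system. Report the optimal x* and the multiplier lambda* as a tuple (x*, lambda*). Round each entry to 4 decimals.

Form the Lagrangian:
  L(x, lambda) = (1/2) x^T Q x + c^T x + lambda^T (A x - b)
Stationarity (grad_x L = 0): Q x + c + A^T lambda = 0.
Primal feasibility: A x = b.

This gives the KKT block system:
  [ Q   A^T ] [ x     ]   [-c ]
  [ A    0  ] [ lambda ] = [ b ]

Solving the linear system:
  x*      = (2.2252, -0.7748, -0.1832)
  lambda* = (9.0076, -13.9847)
  f(x*)   = 15.1508

x* = (2.2252, -0.7748, -0.1832), lambda* = (9.0076, -13.9847)


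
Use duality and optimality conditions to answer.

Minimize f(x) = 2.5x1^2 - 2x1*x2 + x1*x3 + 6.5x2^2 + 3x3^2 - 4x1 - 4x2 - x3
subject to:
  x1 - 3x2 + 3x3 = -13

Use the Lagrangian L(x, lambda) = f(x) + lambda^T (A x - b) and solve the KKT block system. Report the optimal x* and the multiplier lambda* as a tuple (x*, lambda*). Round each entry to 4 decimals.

Form the Lagrangian:
  L(x, lambda) = (1/2) x^T Q x + c^T x + lambda^T (A x - b)
Stationarity (grad_x L = 0): Q x + c + A^T lambda = 0.
Primal feasibility: A x = b.

This gives the KKT block system:
  [ Q   A^T ] [ x     ]   [-c ]
  [ A    0  ] [ lambda ] = [ b ]

Solving the linear system:
  x*      = (0.9341, 1.7791, -2.8656)
  lambda* = (5.7532)
  f(x*)   = 33.4025

x* = (0.9341, 1.7791, -2.8656), lambda* = (5.7532)


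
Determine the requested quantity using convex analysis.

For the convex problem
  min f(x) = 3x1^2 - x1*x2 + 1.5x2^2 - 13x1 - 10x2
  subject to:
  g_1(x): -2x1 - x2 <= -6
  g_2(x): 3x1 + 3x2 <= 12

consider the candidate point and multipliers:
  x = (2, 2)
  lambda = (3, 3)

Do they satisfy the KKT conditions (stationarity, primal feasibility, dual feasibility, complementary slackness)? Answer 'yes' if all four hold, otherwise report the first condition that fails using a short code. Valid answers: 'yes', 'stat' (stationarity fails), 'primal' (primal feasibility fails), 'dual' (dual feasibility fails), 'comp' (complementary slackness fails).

Gradient of f: grad f(x) = Q x + c = (-3, -6)
Constraint values g_i(x) = a_i^T x - b_i:
  g_1((2, 2)) = 0
  g_2((2, 2)) = 0
Stationarity residual: grad f(x) + sum_i lambda_i a_i = (0, 0)
  -> stationarity OK
Primal feasibility (all g_i <= 0): OK
Dual feasibility (all lambda_i >= 0): OK
Complementary slackness (lambda_i * g_i(x) = 0 for all i): OK

Verdict: yes, KKT holds.

yes


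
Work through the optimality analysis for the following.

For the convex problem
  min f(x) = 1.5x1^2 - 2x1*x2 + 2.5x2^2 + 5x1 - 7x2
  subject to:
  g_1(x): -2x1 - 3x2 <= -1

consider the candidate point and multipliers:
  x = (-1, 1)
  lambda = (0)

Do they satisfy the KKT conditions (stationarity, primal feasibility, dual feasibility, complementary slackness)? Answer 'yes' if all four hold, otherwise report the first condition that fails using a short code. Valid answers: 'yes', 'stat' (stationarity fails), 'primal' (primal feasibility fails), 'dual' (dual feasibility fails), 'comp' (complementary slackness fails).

Gradient of f: grad f(x) = Q x + c = (0, 0)
Constraint values g_i(x) = a_i^T x - b_i:
  g_1((-1, 1)) = 0
Stationarity residual: grad f(x) + sum_i lambda_i a_i = (0, 0)
  -> stationarity OK
Primal feasibility (all g_i <= 0): OK
Dual feasibility (all lambda_i >= 0): OK
Complementary slackness (lambda_i * g_i(x) = 0 for all i): OK

Verdict: yes, KKT holds.

yes


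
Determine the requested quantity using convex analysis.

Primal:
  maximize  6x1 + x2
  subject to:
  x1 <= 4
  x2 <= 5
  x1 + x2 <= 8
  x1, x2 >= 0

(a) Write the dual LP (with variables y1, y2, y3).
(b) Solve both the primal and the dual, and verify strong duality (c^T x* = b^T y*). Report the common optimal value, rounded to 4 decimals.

The standard primal-dual pair for 'max c^T x s.t. A x <= b, x >= 0' is:
  Dual:  min b^T y  s.t.  A^T y >= c,  y >= 0.

So the dual LP is:
  minimize  4y1 + 5y2 + 8y3
  subject to:
    y1 + y3 >= 6
    y2 + y3 >= 1
    y1, y2, y3 >= 0

Solving the primal: x* = (4, 4).
  primal value c^T x* = 28.
Solving the dual: y* = (5, 0, 1).
  dual value b^T y* = 28.
Strong duality: c^T x* = b^T y*. Confirmed.

28


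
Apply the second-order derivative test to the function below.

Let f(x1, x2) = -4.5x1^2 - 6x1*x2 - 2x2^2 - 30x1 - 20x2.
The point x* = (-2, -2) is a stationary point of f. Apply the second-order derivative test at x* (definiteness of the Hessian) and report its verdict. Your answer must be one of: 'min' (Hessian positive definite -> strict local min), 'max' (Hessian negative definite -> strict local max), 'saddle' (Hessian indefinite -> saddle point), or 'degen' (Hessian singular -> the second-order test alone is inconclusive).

Compute the Hessian H = grad^2 f:
  H = [[-9, -6], [-6, -4]]
Verify stationarity: grad f(x*) = H x* + g = (0, 0).
Eigenvalues of H: -13, 0.
H has a zero eigenvalue (singular; negative semidefinite but not definite), so H is neither positive definite, negative definite, nor indefinite. The second-order test alone is inconclusive -> degen.
(Indeed, f is constant along the null direction of H through x*, so x* is not a strict local extremum.)

degen


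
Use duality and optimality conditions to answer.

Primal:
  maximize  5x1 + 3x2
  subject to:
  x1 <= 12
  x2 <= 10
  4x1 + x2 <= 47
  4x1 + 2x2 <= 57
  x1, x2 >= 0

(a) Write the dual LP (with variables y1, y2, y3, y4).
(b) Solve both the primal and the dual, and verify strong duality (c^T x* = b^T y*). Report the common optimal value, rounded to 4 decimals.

The standard primal-dual pair for 'max c^T x s.t. A x <= b, x >= 0' is:
  Dual:  min b^T y  s.t.  A^T y >= c,  y >= 0.

So the dual LP is:
  minimize  12y1 + 10y2 + 47y3 + 57y4
  subject to:
    y1 + 4y3 + 4y4 >= 5
    y2 + y3 + 2y4 >= 3
    y1, y2, y3, y4 >= 0

Solving the primal: x* = (9.25, 10).
  primal value c^T x* = 76.25.
Solving the dual: y* = (0, 0.5, 0, 1.25).
  dual value b^T y* = 76.25.
Strong duality: c^T x* = b^T y*. Confirmed.

76.25


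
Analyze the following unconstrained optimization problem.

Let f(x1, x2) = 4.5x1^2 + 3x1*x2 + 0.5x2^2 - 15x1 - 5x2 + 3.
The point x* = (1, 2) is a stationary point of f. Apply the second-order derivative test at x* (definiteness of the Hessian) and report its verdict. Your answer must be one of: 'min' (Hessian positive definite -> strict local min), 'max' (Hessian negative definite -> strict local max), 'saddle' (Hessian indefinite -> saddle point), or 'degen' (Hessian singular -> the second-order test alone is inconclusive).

Compute the Hessian H = grad^2 f:
  H = [[9, 3], [3, 1]]
Verify stationarity: grad f(x*) = H x* + g = (0, 0).
Eigenvalues of H: 0, 10.
H has a zero eigenvalue (singular; positive semidefinite but not definite), so H is neither positive definite, negative definite, nor indefinite. The second-order test alone is inconclusive -> degen.
(Indeed, f is constant along the null direction of H through x*, so x* is not a strict local extremum.)

degen


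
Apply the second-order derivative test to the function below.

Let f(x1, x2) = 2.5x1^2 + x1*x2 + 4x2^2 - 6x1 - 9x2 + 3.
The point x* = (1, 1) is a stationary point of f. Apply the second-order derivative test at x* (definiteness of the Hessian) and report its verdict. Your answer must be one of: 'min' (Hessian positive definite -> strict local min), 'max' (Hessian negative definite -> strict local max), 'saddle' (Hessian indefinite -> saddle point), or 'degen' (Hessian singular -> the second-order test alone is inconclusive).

Compute the Hessian H = grad^2 f:
  H = [[5, 1], [1, 8]]
Verify stationarity: grad f(x*) = H x* + g = (0, 0).
Eigenvalues of H: 4.6972, 8.3028.
Both eigenvalues > 0, so H is positive definite -> x* is a strict local min.

min


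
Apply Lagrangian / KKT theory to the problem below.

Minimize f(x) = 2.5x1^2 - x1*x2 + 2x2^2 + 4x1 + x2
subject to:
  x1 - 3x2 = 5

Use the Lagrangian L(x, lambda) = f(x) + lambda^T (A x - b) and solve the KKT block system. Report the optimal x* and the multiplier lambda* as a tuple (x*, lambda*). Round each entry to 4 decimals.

Form the Lagrangian:
  L(x, lambda) = (1/2) x^T Q x + c^T x + lambda^T (A x - b)
Stationarity (grad_x L = 0): Q x + c + A^T lambda = 0.
Primal feasibility: A x = b.

This gives the KKT block system:
  [ Q   A^T ] [ x     ]   [-c ]
  [ A    0  ] [ lambda ] = [ b ]

Solving the linear system:
  x*      = (-0.7907, -1.9302)
  lambda* = (-1.9767)
  f(x*)   = 2.3953

x* = (-0.7907, -1.9302), lambda* = (-1.9767)


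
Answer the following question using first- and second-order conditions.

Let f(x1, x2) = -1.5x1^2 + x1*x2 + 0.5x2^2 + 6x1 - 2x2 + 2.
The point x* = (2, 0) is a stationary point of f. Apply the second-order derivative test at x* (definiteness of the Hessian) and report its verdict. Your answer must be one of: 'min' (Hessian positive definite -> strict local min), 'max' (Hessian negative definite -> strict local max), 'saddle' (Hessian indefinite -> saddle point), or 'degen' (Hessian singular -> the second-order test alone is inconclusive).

Compute the Hessian H = grad^2 f:
  H = [[-3, 1], [1, 1]]
Verify stationarity: grad f(x*) = H x* + g = (0, 0).
Eigenvalues of H: -3.2361, 1.2361.
Eigenvalues have mixed signs, so H is indefinite -> x* is a saddle point.

saddle


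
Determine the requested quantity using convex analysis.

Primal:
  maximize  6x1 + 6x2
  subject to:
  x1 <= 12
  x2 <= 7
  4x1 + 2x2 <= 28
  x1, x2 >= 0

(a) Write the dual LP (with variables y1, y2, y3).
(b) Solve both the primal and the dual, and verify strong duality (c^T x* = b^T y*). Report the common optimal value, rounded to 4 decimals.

The standard primal-dual pair for 'max c^T x s.t. A x <= b, x >= 0' is:
  Dual:  min b^T y  s.t.  A^T y >= c,  y >= 0.

So the dual LP is:
  minimize  12y1 + 7y2 + 28y3
  subject to:
    y1 + 4y3 >= 6
    y2 + 2y3 >= 6
    y1, y2, y3 >= 0

Solving the primal: x* = (3.5, 7).
  primal value c^T x* = 63.
Solving the dual: y* = (0, 3, 1.5).
  dual value b^T y* = 63.
Strong duality: c^T x* = b^T y*. Confirmed.

63


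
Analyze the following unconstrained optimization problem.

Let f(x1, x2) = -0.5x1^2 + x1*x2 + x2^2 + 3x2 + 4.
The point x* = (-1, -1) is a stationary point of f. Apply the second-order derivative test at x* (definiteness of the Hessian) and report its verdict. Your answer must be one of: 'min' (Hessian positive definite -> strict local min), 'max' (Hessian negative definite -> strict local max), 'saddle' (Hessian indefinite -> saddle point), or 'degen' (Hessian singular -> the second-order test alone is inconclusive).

Compute the Hessian H = grad^2 f:
  H = [[-1, 1], [1, 2]]
Verify stationarity: grad f(x*) = H x* + g = (0, 0).
Eigenvalues of H: -1.3028, 2.3028.
Eigenvalues have mixed signs, so H is indefinite -> x* is a saddle point.

saddle


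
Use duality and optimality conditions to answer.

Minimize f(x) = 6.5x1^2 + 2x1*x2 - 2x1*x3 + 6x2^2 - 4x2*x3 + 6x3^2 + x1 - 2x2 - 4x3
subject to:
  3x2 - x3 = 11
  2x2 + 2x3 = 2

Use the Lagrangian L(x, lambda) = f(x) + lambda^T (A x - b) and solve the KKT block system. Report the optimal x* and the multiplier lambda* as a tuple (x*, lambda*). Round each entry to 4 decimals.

Form the Lagrangian:
  L(x, lambda) = (1/2) x^T Q x + c^T x + lambda^T (A x - b)
Stationarity (grad_x L = 0): Q x + c + A^T lambda = 0.
Primal feasibility: A x = b.

This gives the KKT block system:
  [ Q   A^T ] [ x     ]   [-c ]
  [ A    0  ] [ lambda ] = [ b ]

Solving the linear system:
  x*      = (-0.8462, 3, -2)
  lambda* = (-19.6538, 9.3269)
  f(x*)   = 99.3462

x* = (-0.8462, 3, -2), lambda* = (-19.6538, 9.3269)


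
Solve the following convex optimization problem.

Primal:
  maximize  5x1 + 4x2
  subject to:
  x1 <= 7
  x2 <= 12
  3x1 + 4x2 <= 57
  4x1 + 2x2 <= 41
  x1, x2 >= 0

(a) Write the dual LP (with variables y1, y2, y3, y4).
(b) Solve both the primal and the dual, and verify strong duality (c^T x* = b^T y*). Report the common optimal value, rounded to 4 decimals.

The standard primal-dual pair for 'max c^T x s.t. A x <= b, x >= 0' is:
  Dual:  min b^T y  s.t.  A^T y >= c,  y >= 0.

So the dual LP is:
  minimize  7y1 + 12y2 + 57y3 + 41y4
  subject to:
    y1 + 3y3 + 4y4 >= 5
    y2 + 4y3 + 2y4 >= 4
    y1, y2, y3, y4 >= 0

Solving the primal: x* = (5, 10.5).
  primal value c^T x* = 67.
Solving the dual: y* = (0, 0, 0.6, 0.8).
  dual value b^T y* = 67.
Strong duality: c^T x* = b^T y*. Confirmed.

67


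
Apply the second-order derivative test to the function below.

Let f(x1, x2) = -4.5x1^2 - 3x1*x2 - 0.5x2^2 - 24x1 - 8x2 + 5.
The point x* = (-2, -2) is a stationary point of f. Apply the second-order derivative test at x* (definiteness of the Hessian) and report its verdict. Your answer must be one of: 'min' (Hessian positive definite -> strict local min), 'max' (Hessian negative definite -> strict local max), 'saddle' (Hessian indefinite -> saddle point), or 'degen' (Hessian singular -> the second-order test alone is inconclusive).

Compute the Hessian H = grad^2 f:
  H = [[-9, -3], [-3, -1]]
Verify stationarity: grad f(x*) = H x* + g = (0, 0).
Eigenvalues of H: -10, 0.
H has a zero eigenvalue (singular; negative semidefinite but not definite), so H is neither positive definite, negative definite, nor indefinite. The second-order test alone is inconclusive -> degen.
(Indeed, f is constant along the null direction of H through x*, so x* is not a strict local extremum.)

degen


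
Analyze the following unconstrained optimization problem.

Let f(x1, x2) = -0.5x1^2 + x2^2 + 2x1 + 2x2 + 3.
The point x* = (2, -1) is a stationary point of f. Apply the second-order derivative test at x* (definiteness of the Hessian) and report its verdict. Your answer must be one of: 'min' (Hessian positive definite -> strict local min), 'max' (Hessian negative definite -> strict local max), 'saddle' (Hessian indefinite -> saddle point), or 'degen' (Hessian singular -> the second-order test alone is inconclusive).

Compute the Hessian H = grad^2 f:
  H = [[-1, 0], [0, 2]]
Verify stationarity: grad f(x*) = H x* + g = (0, 0).
Eigenvalues of H: -1, 2.
Eigenvalues have mixed signs, so H is indefinite -> x* is a saddle point.

saddle


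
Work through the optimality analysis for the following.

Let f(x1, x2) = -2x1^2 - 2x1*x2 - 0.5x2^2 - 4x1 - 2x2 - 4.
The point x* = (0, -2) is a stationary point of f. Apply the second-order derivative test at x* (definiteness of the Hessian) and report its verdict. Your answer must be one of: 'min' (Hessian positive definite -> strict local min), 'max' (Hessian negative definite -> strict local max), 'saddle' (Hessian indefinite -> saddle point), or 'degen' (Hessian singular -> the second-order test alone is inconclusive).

Compute the Hessian H = grad^2 f:
  H = [[-4, -2], [-2, -1]]
Verify stationarity: grad f(x*) = H x* + g = (0, 0).
Eigenvalues of H: -5, 0.
H has a zero eigenvalue (singular; negative semidefinite but not definite), so H is neither positive definite, negative definite, nor indefinite. The second-order test alone is inconclusive -> degen.
(Indeed, f is constant along the null direction of H through x*, so x* is not a strict local extremum.)

degen


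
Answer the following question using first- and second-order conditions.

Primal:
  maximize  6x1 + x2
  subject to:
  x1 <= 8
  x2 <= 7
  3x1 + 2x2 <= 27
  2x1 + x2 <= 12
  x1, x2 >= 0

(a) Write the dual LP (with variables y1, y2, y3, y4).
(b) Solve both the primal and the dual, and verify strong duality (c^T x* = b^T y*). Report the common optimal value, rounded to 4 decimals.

The standard primal-dual pair for 'max c^T x s.t. A x <= b, x >= 0' is:
  Dual:  min b^T y  s.t.  A^T y >= c,  y >= 0.

So the dual LP is:
  minimize  8y1 + 7y2 + 27y3 + 12y4
  subject to:
    y1 + 3y3 + 2y4 >= 6
    y2 + 2y3 + y4 >= 1
    y1, y2, y3, y4 >= 0

Solving the primal: x* = (6, 0).
  primal value c^T x* = 36.
Solving the dual: y* = (0, 0, 0, 3).
  dual value b^T y* = 36.
Strong duality: c^T x* = b^T y*. Confirmed.

36


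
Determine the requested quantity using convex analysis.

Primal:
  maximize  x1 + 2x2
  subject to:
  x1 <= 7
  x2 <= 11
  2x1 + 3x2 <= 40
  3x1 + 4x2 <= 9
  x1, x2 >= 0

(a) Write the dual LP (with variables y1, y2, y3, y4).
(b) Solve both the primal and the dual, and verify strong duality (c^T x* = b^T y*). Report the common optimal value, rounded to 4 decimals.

The standard primal-dual pair for 'max c^T x s.t. A x <= b, x >= 0' is:
  Dual:  min b^T y  s.t.  A^T y >= c,  y >= 0.

So the dual LP is:
  minimize  7y1 + 11y2 + 40y3 + 9y4
  subject to:
    y1 + 2y3 + 3y4 >= 1
    y2 + 3y3 + 4y4 >= 2
    y1, y2, y3, y4 >= 0

Solving the primal: x* = (0, 2.25).
  primal value c^T x* = 4.5.
Solving the dual: y* = (0, 0, 0, 0.5).
  dual value b^T y* = 4.5.
Strong duality: c^T x* = b^T y*. Confirmed.

4.5


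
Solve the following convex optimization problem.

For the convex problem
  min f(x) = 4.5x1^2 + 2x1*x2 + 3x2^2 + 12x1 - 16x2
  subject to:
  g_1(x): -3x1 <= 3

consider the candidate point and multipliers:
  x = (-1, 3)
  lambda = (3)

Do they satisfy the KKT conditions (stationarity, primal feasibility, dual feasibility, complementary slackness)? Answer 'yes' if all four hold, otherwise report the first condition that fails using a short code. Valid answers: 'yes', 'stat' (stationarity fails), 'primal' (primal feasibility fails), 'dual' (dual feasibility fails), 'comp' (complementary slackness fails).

Gradient of f: grad f(x) = Q x + c = (9, 0)
Constraint values g_i(x) = a_i^T x - b_i:
  g_1((-1, 3)) = 0
Stationarity residual: grad f(x) + sum_i lambda_i a_i = (0, 0)
  -> stationarity OK
Primal feasibility (all g_i <= 0): OK
Dual feasibility (all lambda_i >= 0): OK
Complementary slackness (lambda_i * g_i(x) = 0 for all i): OK

Verdict: yes, KKT holds.

yes


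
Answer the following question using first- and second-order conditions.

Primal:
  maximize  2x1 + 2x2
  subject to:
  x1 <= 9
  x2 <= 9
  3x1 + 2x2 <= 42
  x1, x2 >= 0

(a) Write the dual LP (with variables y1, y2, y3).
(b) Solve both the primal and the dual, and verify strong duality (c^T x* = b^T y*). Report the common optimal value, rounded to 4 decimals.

The standard primal-dual pair for 'max c^T x s.t. A x <= b, x >= 0' is:
  Dual:  min b^T y  s.t.  A^T y >= c,  y >= 0.

So the dual LP is:
  minimize  9y1 + 9y2 + 42y3
  subject to:
    y1 + 3y3 >= 2
    y2 + 2y3 >= 2
    y1, y2, y3 >= 0

Solving the primal: x* = (8, 9).
  primal value c^T x* = 34.
Solving the dual: y* = (0, 0.6667, 0.6667).
  dual value b^T y* = 34.
Strong duality: c^T x* = b^T y*. Confirmed.

34


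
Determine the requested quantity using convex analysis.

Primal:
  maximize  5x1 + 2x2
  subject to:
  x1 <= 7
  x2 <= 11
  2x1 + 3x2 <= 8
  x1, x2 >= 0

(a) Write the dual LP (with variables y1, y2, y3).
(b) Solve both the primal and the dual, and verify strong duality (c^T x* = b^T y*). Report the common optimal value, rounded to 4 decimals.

The standard primal-dual pair for 'max c^T x s.t. A x <= b, x >= 0' is:
  Dual:  min b^T y  s.t.  A^T y >= c,  y >= 0.

So the dual LP is:
  minimize  7y1 + 11y2 + 8y3
  subject to:
    y1 + 2y3 >= 5
    y2 + 3y3 >= 2
    y1, y2, y3 >= 0

Solving the primal: x* = (4, 0).
  primal value c^T x* = 20.
Solving the dual: y* = (0, 0, 2.5).
  dual value b^T y* = 20.
Strong duality: c^T x* = b^T y*. Confirmed.

20


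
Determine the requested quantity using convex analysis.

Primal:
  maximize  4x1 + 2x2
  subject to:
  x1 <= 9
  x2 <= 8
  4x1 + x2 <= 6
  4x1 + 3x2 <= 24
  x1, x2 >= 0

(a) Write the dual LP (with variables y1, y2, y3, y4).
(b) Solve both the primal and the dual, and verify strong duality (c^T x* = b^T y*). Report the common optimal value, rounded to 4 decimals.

The standard primal-dual pair for 'max c^T x s.t. A x <= b, x >= 0' is:
  Dual:  min b^T y  s.t.  A^T y >= c,  y >= 0.

So the dual LP is:
  minimize  9y1 + 8y2 + 6y3 + 24y4
  subject to:
    y1 + 4y3 + 4y4 >= 4
    y2 + y3 + 3y4 >= 2
    y1, y2, y3, y4 >= 0

Solving the primal: x* = (0, 6).
  primal value c^T x* = 12.
Solving the dual: y* = (0, 0, 2, 0).
  dual value b^T y* = 12.
Strong duality: c^T x* = b^T y*. Confirmed.

12


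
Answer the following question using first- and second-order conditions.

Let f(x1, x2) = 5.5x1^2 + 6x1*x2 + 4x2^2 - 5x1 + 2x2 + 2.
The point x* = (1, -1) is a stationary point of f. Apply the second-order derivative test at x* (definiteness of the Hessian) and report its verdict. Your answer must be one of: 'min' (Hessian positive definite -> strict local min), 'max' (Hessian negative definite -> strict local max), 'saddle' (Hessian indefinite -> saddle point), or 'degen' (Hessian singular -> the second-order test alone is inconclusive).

Compute the Hessian H = grad^2 f:
  H = [[11, 6], [6, 8]]
Verify stationarity: grad f(x*) = H x* + g = (0, 0).
Eigenvalues of H: 3.3153, 15.6847.
Both eigenvalues > 0, so H is positive definite -> x* is a strict local min.

min


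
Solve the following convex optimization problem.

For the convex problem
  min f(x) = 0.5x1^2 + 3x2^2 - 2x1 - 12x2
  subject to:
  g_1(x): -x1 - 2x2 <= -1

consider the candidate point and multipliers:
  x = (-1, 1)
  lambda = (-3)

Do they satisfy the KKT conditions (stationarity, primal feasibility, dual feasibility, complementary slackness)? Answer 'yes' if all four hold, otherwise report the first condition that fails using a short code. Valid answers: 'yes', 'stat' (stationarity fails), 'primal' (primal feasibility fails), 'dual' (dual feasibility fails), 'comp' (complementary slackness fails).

Gradient of f: grad f(x) = Q x + c = (-3, -6)
Constraint values g_i(x) = a_i^T x - b_i:
  g_1((-1, 1)) = 0
Stationarity residual: grad f(x) + sum_i lambda_i a_i = (0, 0)
  -> stationarity OK
Primal feasibility (all g_i <= 0): OK
Dual feasibility (all lambda_i >= 0): FAILS
Complementary slackness (lambda_i * g_i(x) = 0 for all i): OK

Verdict: the first failing condition is dual_feasibility -> dual.

dual


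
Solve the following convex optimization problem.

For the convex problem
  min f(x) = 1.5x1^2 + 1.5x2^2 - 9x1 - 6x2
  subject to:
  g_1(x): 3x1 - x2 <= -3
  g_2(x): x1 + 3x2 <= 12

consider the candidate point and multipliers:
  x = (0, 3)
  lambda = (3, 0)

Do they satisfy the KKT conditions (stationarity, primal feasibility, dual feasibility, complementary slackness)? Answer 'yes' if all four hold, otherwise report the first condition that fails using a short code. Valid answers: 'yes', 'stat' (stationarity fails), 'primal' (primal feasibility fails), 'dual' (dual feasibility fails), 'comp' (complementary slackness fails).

Gradient of f: grad f(x) = Q x + c = (-9, 3)
Constraint values g_i(x) = a_i^T x - b_i:
  g_1((0, 3)) = 0
  g_2((0, 3)) = -3
Stationarity residual: grad f(x) + sum_i lambda_i a_i = (0, 0)
  -> stationarity OK
Primal feasibility (all g_i <= 0): OK
Dual feasibility (all lambda_i >= 0): OK
Complementary slackness (lambda_i * g_i(x) = 0 for all i): OK

Verdict: yes, KKT holds.

yes


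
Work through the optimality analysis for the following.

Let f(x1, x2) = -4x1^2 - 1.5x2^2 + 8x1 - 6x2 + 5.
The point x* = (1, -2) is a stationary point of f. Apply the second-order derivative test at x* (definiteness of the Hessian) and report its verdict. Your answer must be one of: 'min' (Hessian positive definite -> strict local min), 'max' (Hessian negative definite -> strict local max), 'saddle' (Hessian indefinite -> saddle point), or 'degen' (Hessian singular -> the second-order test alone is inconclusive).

Compute the Hessian H = grad^2 f:
  H = [[-8, 0], [0, -3]]
Verify stationarity: grad f(x*) = H x* + g = (0, 0).
Eigenvalues of H: -8, -3.
Both eigenvalues < 0, so H is negative definite -> x* is a strict local max.

max


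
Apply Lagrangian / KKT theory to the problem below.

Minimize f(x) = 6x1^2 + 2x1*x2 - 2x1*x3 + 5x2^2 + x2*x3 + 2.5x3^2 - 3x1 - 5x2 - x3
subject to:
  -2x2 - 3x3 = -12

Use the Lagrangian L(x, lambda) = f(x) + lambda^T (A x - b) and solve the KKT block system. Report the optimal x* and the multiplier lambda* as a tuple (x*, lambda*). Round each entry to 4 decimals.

Form the Lagrangian:
  L(x, lambda) = (1/2) x^T Q x + c^T x + lambda^T (A x - b)
Stationarity (grad_x L = 0): Q x + c + A^T lambda = 0.
Primal feasibility: A x = b.

This gives the KKT block system:
  [ Q   A^T ] [ x     ]   [-c ]
  [ A    0  ] [ lambda ] = [ b ]

Solving the linear system:
  x*      = (0.6208, 1.0651, 3.29)
  lambda* = (5.0911)
  f(x*)   = 25.3076

x* = (0.6208, 1.0651, 3.29), lambda* = (5.0911)


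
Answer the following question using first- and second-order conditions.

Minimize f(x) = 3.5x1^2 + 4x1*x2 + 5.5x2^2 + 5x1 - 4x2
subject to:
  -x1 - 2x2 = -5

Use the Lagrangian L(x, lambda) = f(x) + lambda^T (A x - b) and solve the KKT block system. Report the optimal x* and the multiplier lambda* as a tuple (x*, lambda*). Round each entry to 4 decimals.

Form the Lagrangian:
  L(x, lambda) = (1/2) x^T Q x + c^T x + lambda^T (A x - b)
Stationarity (grad_x L = 0): Q x + c + A^T lambda = 0.
Primal feasibility: A x = b.

This gives the KKT block system:
  [ Q   A^T ] [ x     ]   [-c ]
  [ A    0  ] [ lambda ] = [ b ]

Solving the linear system:
  x*      = (-0.5652, 2.7826)
  lambda* = (12.1739)
  f(x*)   = 23.4565

x* = (-0.5652, 2.7826), lambda* = (12.1739)


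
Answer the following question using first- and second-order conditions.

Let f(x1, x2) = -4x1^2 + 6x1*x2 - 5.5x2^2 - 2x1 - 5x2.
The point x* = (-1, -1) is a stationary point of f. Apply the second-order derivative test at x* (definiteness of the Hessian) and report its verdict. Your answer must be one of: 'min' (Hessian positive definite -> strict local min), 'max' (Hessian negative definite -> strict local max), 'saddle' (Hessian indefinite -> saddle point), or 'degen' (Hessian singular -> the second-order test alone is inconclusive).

Compute the Hessian H = grad^2 f:
  H = [[-8, 6], [6, -11]]
Verify stationarity: grad f(x*) = H x* + g = (0, 0).
Eigenvalues of H: -15.6847, -3.3153.
Both eigenvalues < 0, so H is negative definite -> x* is a strict local max.

max


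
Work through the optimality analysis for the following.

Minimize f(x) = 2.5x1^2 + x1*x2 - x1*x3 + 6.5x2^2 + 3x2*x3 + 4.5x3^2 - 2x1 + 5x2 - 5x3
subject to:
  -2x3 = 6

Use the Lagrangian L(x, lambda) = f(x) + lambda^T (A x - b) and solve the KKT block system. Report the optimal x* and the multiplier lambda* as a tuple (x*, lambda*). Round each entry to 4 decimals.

Form the Lagrangian:
  L(x, lambda) = (1/2) x^T Q x + c^T x + lambda^T (A x - b)
Stationarity (grad_x L = 0): Q x + c + A^T lambda = 0.
Primal feasibility: A x = b.

This gives the KKT block system:
  [ Q   A^T ] [ x     ]   [-c ]
  [ A    0  ] [ lambda ] = [ b ]

Solving the linear system:
  x*      = (-0.2656, 0.3281, -3)
  lambda* = (-15.375)
  f(x*)   = 54.7109

x* = (-0.2656, 0.3281, -3), lambda* = (-15.375)


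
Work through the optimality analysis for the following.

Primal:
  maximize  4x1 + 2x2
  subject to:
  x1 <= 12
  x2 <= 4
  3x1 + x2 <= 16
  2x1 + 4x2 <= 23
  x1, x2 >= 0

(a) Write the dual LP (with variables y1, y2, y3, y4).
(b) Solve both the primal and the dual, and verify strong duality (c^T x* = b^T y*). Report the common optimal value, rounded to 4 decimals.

The standard primal-dual pair for 'max c^T x s.t. A x <= b, x >= 0' is:
  Dual:  min b^T y  s.t.  A^T y >= c,  y >= 0.

So the dual LP is:
  minimize  12y1 + 4y2 + 16y3 + 23y4
  subject to:
    y1 + 3y3 + 2y4 >= 4
    y2 + y3 + 4y4 >= 2
    y1, y2, y3, y4 >= 0

Solving the primal: x* = (4.1, 3.7).
  primal value c^T x* = 23.8.
Solving the dual: y* = (0, 0, 1.2, 0.2).
  dual value b^T y* = 23.8.
Strong duality: c^T x* = b^T y*. Confirmed.

23.8


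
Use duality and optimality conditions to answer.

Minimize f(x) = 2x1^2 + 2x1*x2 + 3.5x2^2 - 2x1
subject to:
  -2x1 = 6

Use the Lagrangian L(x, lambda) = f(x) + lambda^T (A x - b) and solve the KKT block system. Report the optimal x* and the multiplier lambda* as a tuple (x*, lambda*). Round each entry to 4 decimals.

Form the Lagrangian:
  L(x, lambda) = (1/2) x^T Q x + c^T x + lambda^T (A x - b)
Stationarity (grad_x L = 0): Q x + c + A^T lambda = 0.
Primal feasibility: A x = b.

This gives the KKT block system:
  [ Q   A^T ] [ x     ]   [-c ]
  [ A    0  ] [ lambda ] = [ b ]

Solving the linear system:
  x*      = (-3, 0.8571)
  lambda* = (-6.1429)
  f(x*)   = 21.4286

x* = (-3, 0.8571), lambda* = (-6.1429)


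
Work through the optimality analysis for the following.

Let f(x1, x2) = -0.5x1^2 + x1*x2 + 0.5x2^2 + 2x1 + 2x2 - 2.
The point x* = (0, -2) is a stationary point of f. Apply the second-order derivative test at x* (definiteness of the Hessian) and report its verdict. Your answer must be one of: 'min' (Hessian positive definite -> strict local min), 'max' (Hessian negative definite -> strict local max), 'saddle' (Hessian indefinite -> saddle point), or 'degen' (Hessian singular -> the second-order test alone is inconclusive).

Compute the Hessian H = grad^2 f:
  H = [[-1, 1], [1, 1]]
Verify stationarity: grad f(x*) = H x* + g = (0, 0).
Eigenvalues of H: -1.4142, 1.4142.
Eigenvalues have mixed signs, so H is indefinite -> x* is a saddle point.

saddle


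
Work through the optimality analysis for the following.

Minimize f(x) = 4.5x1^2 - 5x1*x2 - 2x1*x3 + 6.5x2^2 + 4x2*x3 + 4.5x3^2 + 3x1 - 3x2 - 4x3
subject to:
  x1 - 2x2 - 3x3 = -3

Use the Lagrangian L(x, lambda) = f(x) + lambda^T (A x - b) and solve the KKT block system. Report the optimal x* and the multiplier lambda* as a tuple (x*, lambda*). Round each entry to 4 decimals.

Form the Lagrangian:
  L(x, lambda) = (1/2) x^T Q x + c^T x + lambda^T (A x - b)
Stationarity (grad_x L = 0): Q x + c + A^T lambda = 0.
Primal feasibility: A x = b.

This gives the KKT block system:
  [ Q   A^T ] [ x     ]   [-c ]
  [ A    0  ] [ lambda ] = [ b ]

Solving the linear system:
  x*      = (-0.2551, 0.1053, 0.8448)
  lambda* = (1.5115)
  f(x*)   = 0.0371

x* = (-0.2551, 0.1053, 0.8448), lambda* = (1.5115)


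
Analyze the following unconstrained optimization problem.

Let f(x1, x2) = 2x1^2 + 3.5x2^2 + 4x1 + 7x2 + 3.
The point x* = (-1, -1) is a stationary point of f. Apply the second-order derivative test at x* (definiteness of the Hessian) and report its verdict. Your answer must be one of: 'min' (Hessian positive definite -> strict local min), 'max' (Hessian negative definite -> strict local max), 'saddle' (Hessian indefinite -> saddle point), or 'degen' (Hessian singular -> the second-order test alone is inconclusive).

Compute the Hessian H = grad^2 f:
  H = [[4, 0], [0, 7]]
Verify stationarity: grad f(x*) = H x* + g = (0, 0).
Eigenvalues of H: 4, 7.
Both eigenvalues > 0, so H is positive definite -> x* is a strict local min.

min
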